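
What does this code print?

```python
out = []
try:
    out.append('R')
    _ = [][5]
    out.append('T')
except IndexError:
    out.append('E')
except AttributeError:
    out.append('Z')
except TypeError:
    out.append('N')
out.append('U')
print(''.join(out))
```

Execution trace: 'R' (try body) → 'E' (except IndexError) → 'U' (after the try/except). Output: REU

Answer: REU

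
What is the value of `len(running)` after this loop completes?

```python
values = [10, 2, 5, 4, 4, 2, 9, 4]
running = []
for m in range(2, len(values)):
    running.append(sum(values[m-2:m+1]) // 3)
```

Number of 3-element averages
`running` takes the values: [] → [5] → [5, 3] → [5, 3, 4] → [5, 3, 4, 3] → [5, 3, 4, 3, 5] → [5, 3, 4, 3, 5, 5]
So `len(running)` = 6

Answer: 6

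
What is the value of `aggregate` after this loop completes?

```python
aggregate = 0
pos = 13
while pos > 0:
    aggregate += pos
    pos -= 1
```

Sum 13 down to 1
`aggregate` takes the values: 0 → 13 → 25 → 36 → 46 → 55 → 63 → 70 → 76 → 81 → 85 → 88 → 90 → 91

Answer: 91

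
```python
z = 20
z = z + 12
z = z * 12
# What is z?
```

Trace:
`z = 20` → z = 20
`z = z + 12` → z = 32
`z = z * 12` → z = 384
So z = 384

Answer: 384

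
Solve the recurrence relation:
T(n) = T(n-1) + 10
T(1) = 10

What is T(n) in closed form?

Unrolling: T(n) = T(1) + 10·(n-1) = 10 + 10(n-1) = 10n.

Answer: T(n) = 10n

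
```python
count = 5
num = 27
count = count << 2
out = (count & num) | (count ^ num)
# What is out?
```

Trace:
`count = 5` → count = 5
`num = 27` → num = 27
`count = count << 2` → count = 20
`out = (count & num) | (count ^ num)` → out = 31
So out = 31

Answer: 31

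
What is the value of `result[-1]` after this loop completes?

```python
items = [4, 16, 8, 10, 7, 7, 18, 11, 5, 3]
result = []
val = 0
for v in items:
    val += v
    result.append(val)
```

Cumulative sum ends at 89
`result` takes the values: [] → [4] → [4, 20] → [4, 20, 28] → [4, 20, 28, 38] → [4, 20, 28, 38, 45] → [4, 20, 28, 38, 45, 52] → [4, 20, 28, 38, 45, 52, 70] → [4, 20, 28, 38, 45, 52, 70, 81] → [4, 20, 28, 38, 45, 52, 70, 81, 86] → [4, 20, 28, 38, 45, 52, 70, 81, 86, 89]
So `result[-1]` = 89

Answer: 89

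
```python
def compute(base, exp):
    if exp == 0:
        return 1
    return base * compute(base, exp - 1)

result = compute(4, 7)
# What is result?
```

compute(4, 7) = 4 * 4 * 4 * 4 * 4 * 4 * 4 = 16384

Answer: 16384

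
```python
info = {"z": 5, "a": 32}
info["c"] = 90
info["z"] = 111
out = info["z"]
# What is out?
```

Trace:
`info = {"z": 5, "a": 32}` → info = {'z': 5, 'a': 32}
`info["c"] = 90` → info = {'z': 5, 'a': 32, 'c': 90}
`info["z"] = 111` → info = {'z': 111, 'a': 32, 'c': 90}
`out = info["z"]` → out = 111
So out = 111

Answer: 111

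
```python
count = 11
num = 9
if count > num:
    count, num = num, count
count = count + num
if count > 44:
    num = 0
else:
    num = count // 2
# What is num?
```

Trace:
`count = 11` → count = 11
`num = 9` → num = 9
`if count > num: ...` → count > num is True → count = 9; num = 11
`count = count + num` → count = 20
`if count > 44: ...` → count > 44 is False, take else branch → num = 10
So num = 10

Answer: 10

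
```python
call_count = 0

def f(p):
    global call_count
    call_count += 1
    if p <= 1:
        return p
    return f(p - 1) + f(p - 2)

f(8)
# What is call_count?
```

Calls(p) = 1 + Calls(p-1) + Calls(p-2); Calls(0)=Calls(1)=1. For p=8 this gives 67.

Answer: 67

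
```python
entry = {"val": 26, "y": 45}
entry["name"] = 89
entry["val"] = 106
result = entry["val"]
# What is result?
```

Trace:
`entry = {"val": 26, "y": 45}` → entry = {'val': 26, 'y': 45}
`entry["name"] = 89` → entry = {'val': 26, 'y': 45, 'name': 89}
`entry["val"] = 106` → entry = {'val': 106, 'y': 45, 'name': 89}
`result = entry["val"]` → result = 106
So result = 106

Answer: 106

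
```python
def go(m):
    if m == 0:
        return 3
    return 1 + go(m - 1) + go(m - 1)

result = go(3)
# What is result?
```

go(m) = 1 + 2·go(m-1), go(0)=3. Closed form: (3+1)·2^3 - 1 = 31.

Answer: 31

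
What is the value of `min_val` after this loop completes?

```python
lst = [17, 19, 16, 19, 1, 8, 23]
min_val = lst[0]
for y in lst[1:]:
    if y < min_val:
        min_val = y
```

Minimum of [17, 19, 16, 19, 1, 8, 23]
`min_val` takes the values: 17 → 16 → 1

Answer: 1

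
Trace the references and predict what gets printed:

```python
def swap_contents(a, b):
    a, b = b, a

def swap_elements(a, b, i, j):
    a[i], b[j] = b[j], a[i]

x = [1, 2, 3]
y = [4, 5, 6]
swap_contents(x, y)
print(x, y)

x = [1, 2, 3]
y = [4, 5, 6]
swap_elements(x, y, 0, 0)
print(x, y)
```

Key concept: parameter rebinding vs mutation.
Step by step:
`x = [1, 2, 3]` → x = [1, 2, 3]
`y = [4, 5, 6]` → y = [4, 5, 6]
`swap_contents(x, y)` → no visible change to tracked variables
`print(x, y)` → prints [1, 2, 3] [4, 5, 6]
`x = [1, 2, 3]` → x = [1, 2, 3]
`y = [4, 5, 6]` → y = [4, 5, 6]
`swap_elements(x, y, 0, 0)` → x = [4, 2, 3]; y = [1, 5, 6]
`print(x, y)` → prints [4, 2, 3] [1, 5, 6]

Answer:
[1, 2, 3] [4, 5, 6]
[4, 2, 3] [1, 5, 6]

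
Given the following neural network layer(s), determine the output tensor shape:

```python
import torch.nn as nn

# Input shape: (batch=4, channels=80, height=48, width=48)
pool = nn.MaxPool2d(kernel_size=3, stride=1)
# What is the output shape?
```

Input: (4, 80, 48, 48) -> Output: (4, 80, 46, 46)

Answer: (4, 80, 46, 46)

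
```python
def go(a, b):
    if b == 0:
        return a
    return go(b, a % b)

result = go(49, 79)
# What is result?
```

go(49, 79) -> go(79, 49) -> go(49, 30) -> go(30, 19) -> go(19, 11) -> go(11, 8) -> go(8, 3) -> go(3, 2) -> go(2, 1) -> go(1, 0) -> 1

Answer: 1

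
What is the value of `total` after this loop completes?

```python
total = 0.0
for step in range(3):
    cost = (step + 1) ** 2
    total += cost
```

Sum of squared losses 1² + 2² + ... + 3²
`total` takes the values: 0.0 → 1.0 → 5.0 → 14.0

Answer: 14.0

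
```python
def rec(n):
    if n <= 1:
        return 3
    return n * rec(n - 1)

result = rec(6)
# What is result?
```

rec(6) = 6 * 5 * 4 * 3 * 2 * 3 = 2160

Answer: 2160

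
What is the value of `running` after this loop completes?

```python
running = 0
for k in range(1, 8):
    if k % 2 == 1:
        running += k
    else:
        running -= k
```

Add odd, subtract even
`running` takes the values: 0 → 1 → -1 → 2 → -2 → 3 → -3 → 4

Answer: 4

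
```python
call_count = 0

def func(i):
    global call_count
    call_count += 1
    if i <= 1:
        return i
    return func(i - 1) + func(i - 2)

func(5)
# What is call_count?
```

Calls(i) = 1 + Calls(i-1) + Calls(i-2); Calls(0)=Calls(1)=1. For i=5 this gives 15.

Answer: 15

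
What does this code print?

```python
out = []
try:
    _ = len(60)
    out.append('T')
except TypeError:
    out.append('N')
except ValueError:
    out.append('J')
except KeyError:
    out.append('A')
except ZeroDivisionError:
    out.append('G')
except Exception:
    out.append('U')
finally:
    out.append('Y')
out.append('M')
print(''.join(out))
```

Execution trace: 'N' (except TypeError) → 'Y' (finally) → 'M' (after the try/except). Output: NYM

Answer: NYM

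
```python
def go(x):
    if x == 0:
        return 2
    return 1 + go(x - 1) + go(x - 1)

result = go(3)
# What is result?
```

go(x) = 1 + 2·go(x-1), go(0)=2. Closed form: (2+1)·2^3 - 1 = 23.

Answer: 23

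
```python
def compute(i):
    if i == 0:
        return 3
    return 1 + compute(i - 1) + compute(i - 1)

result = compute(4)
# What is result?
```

compute(i) = 1 + 2·compute(i-1), compute(0)=3. Closed form: (3+1)·2^4 - 1 = 63.

Answer: 63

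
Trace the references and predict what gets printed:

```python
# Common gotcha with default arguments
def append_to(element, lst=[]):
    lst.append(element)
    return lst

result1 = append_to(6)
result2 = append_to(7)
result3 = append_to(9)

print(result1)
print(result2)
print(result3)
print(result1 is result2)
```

Key concept: mutable default argument gotcha.
Step by step:
`result1 = append_to(6)` → result1 = [6]
`result2 = append_to(7)` → result1 = [6, 7] (same object as result2); result2 = [6, 7] (same object as result1)
`result3 = append_to(9)` → result1 = [6, 7, 9] (same object as result2, result3); result2 = [6, 7, 9] (same object as result1, result3); result3 = [6, 7, 9] (same object as result1, result2)
`print(result1)` → prints [6, 7, 9]
`print(result2)` → prints [6, 7, 9]
`print(result3)` → prints [6, 7, 9]
`print(result1 is result2)` → prints True

Answer:
[6, 7, 9]
[6, 7, 9]
[6, 7, 9]
True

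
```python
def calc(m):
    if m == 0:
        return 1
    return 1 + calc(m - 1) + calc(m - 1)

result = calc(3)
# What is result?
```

calc(m) = 1 + 2·calc(m-1), calc(0)=1. Closed form: (1+1)·2^3 - 1 = 15.

Answer: 15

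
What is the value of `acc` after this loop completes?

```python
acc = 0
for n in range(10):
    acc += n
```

Sum of 0 to 9 = 45
`acc` takes the values: 0 → 1 → 3 → 6 → 10 → 15 → 21 → 28 → 36 → 45

Answer: 45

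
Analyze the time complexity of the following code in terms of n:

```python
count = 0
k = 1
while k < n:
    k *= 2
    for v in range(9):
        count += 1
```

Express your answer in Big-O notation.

Each loop level contributes: log n × 1. Multiplying the contributions gives O(log n).

Answer: O(log n)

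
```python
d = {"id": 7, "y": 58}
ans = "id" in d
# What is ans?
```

Trace:
`d = {"id": 7, "y": 58}` → d = {'id': 7, 'y': 58}
`ans = "id" in d` → ans = True
So ans = True

Answer: True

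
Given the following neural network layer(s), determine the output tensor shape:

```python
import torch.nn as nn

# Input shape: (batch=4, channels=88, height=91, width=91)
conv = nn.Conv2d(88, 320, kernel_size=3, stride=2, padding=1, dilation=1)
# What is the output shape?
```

Input: (4, 88, 91, 91) -> Output: (4, 320, 46, 46)

Answer: (4, 320, 46, 46)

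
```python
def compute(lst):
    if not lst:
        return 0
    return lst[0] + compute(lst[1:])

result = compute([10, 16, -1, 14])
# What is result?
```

10 + 16 + (-1) + 14 + 0 = 39

Answer: 39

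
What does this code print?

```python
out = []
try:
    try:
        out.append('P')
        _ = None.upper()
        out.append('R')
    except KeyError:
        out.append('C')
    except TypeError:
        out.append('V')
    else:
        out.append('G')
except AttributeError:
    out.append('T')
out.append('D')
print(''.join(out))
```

Execution trace: 'P' (try body) → 'T' (outer except AttributeError) → 'D' (after the try/except). Output: PTD

Answer: PTD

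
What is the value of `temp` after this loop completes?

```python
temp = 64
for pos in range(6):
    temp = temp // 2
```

Halve 6 times: 64 // 2^6 = 1
`temp` takes the values: 64 → 32 → 16 → 8 → 4 → 2 → 1

Answer: 1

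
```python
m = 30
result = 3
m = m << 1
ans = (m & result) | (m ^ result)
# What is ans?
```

Trace:
`m = 30` → m = 30
`result = 3` → result = 3
`m = m << 1` → m = 60
`ans = (m & result) | (m ^ result)` → ans = 63
So ans = 63

Answer: 63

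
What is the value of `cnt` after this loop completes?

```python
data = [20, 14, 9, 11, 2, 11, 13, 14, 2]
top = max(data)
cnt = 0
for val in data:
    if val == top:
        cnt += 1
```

Count of max value 20 in [20, 14, 9, 11, 2, 11, 13, 14, 2]
`cnt` takes the values: 0 → 1

Answer: 1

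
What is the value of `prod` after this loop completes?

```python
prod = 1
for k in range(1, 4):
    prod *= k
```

3! = 6
`prod` takes the values: 1 → 2 → 6

Answer: 6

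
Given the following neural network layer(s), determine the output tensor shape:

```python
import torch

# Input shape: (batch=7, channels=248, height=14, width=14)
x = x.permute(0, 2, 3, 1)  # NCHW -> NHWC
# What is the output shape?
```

Input: (7, 248, 14, 14) -> Output: (7, 14, 14, 248)

Answer: (7, 14, 14, 248)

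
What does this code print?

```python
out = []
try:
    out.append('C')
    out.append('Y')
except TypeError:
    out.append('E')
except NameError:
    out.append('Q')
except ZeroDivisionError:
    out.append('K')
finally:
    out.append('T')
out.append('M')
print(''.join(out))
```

Execution trace: 'C' (try body) → 'Y' (try body, no exception) → 'T' (finally) → 'M' (after the try/except). Output: CYTM

Answer: CYTM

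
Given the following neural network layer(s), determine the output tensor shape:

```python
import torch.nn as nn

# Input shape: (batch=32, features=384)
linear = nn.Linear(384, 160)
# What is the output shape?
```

Input: (32, 384) -> Output: (32, 160)

Answer: (32, 160)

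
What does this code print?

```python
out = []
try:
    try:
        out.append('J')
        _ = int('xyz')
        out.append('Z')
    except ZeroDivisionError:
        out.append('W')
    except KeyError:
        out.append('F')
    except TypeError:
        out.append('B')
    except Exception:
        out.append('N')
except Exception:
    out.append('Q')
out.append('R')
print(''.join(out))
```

Execution trace: 'J' (inner try body) → 'N' (inner except Exception) → 'R' (after the try/except). Output: JNR

Answer: JNR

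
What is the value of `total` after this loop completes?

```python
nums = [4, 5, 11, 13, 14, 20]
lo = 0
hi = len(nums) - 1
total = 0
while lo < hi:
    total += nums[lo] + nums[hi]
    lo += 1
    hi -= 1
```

Sum of pairs from ends
`total` takes the values: 0 → 24 → 43 → 67

Answer: 67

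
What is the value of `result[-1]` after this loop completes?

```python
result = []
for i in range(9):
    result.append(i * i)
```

Last element of squares 0 to 8
`result` takes the values: [] → [0] → [0, 1] → [0, 1, 4] → [0, 1, 4, 9] → [0, 1, 4, 9, 16] → [0, 1, 4, 9, 16, 25] → [0, 1, 4, 9, 16, 25, 36] → [0, 1, 4, 9, 16, 25, 36, 49] → [0, 1, 4, 9, 16, 25, 36, 49, 64]
So `result[-1]` = 64

Answer: 64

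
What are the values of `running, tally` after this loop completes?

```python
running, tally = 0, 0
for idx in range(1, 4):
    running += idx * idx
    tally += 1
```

Sum of squares and count
`running, tally` takes the values: (0, 0) → (1, 0) → (1, 1) → (5, 1) → (5, 2) → (14, 2) → (14, 3)

Answer: 14, 3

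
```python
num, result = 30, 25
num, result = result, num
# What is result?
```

Trace:
`num, result = 30, 25` → num = 30; result = 25
`num, result = result, num` → num = 25; result = 30
So result = 30

Answer: 30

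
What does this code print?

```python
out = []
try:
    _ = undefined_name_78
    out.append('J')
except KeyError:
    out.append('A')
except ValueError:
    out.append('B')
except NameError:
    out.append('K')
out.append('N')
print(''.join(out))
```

Execution trace: 'K' (except NameError) → 'N' (after the try/except). Output: KN

Answer: KN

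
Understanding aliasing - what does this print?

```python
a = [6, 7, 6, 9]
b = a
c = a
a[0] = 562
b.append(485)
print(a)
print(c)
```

Key concept: multiple aliases.
Step by step:
`a = [6, 7, 6, 9]` → a = [6, 7, 6, 9]
`b = a` → b = [6, 7, 6, 9] (same object as a)
`c = a` → c = [6, 7, 6, 9] (same object as a, b)
`a[0] = 562` → a = [562, 7, 6, 9] (same object as b, c); b = [562, 7, 6, 9] (same object as a, c); c = [562, 7, 6, 9] (same object as a, b)
`b.append(485)` → a = [562, 7, 6, 9, 485] (same object as b, c); b = [562, 7, 6, 9, 485] (same object as a, c); c = [562, 7, 6, 9, 485] (same object as a, b)
`print(a)` → prints [562, 7, 6, 9, 485]
`print(c)` → prints [562, 7, 6, 9, 485]

Answer:
[562, 7, 6, 9, 485]
[562, 7, 6, 9, 485]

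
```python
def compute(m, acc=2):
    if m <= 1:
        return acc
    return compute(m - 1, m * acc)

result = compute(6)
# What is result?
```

Accumulator trace (n, acc): (6, 2) -> (5, 12) -> (4, 60) -> (3, 240) -> (2, 720) -> (1, 1440) -> return 1440

Answer: 1440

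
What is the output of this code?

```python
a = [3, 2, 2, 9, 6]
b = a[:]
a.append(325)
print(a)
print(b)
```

Key concept: slice [:] creates copy.
Step by step:
`a = [3, 2, 2, 9, 6]` → a = [3, 2, 2, 9, 6]
`b = a[:]` → b = [3, 2, 2, 9, 6]
`a.append(325)` → a = [3, 2, 2, 9, 6, 325]
`print(a)` → prints [3, 2, 2, 9, 6, 325]
`print(b)` → prints [3, 2, 2, 9, 6]

Answer:
[3, 2, 2, 9, 6, 325]
[3, 2, 2, 9, 6]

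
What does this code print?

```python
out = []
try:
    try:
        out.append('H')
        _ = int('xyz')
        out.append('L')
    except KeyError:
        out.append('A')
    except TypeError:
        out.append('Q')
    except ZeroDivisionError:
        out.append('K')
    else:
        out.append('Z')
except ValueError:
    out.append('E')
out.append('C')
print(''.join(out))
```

Execution trace: 'H' (try body) → 'E' (outer except ValueError) → 'C' (after the try/except). Output: HEC

Answer: HEC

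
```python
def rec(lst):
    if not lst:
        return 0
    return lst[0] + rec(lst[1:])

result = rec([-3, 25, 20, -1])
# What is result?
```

(-3) + 25 + 20 + (-1) + 0 = 41

Answer: 41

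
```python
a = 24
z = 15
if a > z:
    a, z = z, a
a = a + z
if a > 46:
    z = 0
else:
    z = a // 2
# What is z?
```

Trace:
`a = 24` → a = 24
`z = 15` → z = 15
`if a > z: ...` → a > z is True → a = 15; z = 24
`a = a + z` → a = 39
`if a > 46: ...` → a > 46 is False, take else branch → z = 19
So z = 19

Answer: 19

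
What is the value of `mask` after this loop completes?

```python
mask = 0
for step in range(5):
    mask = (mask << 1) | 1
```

Build 5 consecutive 1-bits: 0b11111
`mask` takes the values: 0 → 1 → 3 → 7 → 15 → 31

Answer: 31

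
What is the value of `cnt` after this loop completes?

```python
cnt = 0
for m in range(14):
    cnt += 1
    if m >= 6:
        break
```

Loop breaks when m reaches 6, cnt is 7
`cnt` takes the values: 0 → 1 → 2 → 3 → 4 → 5 → 6 → 7

Answer: 7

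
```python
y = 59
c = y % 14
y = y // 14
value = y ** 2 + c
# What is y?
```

Trace:
`y = 59` → y = 59
`c = y % 14` → c = 3
`y = y // 14` → y = 4
`value = y ** 2 + c` → value = 19
So y = 4

Answer: 4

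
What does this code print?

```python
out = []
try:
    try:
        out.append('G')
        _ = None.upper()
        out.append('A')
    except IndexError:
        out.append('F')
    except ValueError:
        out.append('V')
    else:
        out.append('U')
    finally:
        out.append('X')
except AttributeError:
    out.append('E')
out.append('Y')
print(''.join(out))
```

Execution trace: 'G' (try body) → 'X' (finally) → 'E' (outer except AttributeError) → 'Y' (after the try/except). Output: GXEY

Answer: GXEY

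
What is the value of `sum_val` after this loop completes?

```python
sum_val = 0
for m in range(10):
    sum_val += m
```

Sum of 0 to 9 = 45
`sum_val` takes the values: 0 → 1 → 3 → 6 → 10 → 15 → 21 → 28 → 36 → 45

Answer: 45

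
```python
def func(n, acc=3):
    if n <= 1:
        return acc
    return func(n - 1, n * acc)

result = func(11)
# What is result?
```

Accumulator trace (n, acc): (11, 3) -> (10, 33) -> (9, 330) -> (8, 2970) -> (7, 23760) -> (6, 166320) -> (5, 997920) -> (4, 4989600) -> (3, 19958400) -> (2, 59875200) -> (1, 119750400) -> return 119750400

Answer: 119750400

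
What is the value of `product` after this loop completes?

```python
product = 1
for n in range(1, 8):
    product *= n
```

7! = 5040
`product` takes the values: 1 → 2 → 6 → 24 → 120 → 720 → 5040

Answer: 5040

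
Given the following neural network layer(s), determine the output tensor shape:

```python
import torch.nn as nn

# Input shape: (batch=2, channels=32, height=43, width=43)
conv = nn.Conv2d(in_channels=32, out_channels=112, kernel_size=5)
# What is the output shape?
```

Input: (2, 32, 43, 43) -> Output: (2, 112, 39, 39)

Answer: (2, 112, 39, 39)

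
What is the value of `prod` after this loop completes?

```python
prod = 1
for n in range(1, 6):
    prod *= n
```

5! = 120
`prod` takes the values: 1 → 2 → 6 → 24 → 120

Answer: 120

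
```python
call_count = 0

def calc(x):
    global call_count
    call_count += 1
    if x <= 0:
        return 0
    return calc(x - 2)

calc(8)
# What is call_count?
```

Linear recursion stepping by 2: 5 calls from x=8 down to ≤0.

Answer: 5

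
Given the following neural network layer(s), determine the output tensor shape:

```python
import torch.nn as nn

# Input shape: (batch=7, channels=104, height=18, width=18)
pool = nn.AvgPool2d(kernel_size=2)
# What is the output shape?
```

Input: (7, 104, 18, 18) -> Output: (7, 104, 9, 9)

Answer: (7, 104, 9, 9)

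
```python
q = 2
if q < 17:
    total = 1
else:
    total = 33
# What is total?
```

Trace:
`q = 2` → q = 2
`if q < 17: ...` → q < 17 is True → total = 1
So total = 1

Answer: 1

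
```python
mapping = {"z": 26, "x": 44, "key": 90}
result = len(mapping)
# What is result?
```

Trace:
`mapping = {"z": 26, "x": 44, "key": 90}` → mapping = {'z': 26, 'x': 44, 'key': 90}
`result = len(mapping)` → result = 3
So result = 3

Answer: 3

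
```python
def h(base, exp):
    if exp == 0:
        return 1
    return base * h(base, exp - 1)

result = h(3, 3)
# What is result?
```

h(3, 3) = 3 * 3 * 3 = 27

Answer: 27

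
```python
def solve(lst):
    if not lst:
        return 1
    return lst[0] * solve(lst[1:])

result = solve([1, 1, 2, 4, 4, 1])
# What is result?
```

Product over [1, 1, 2, 4, 4, 1] = 1 * 1 * 2 * 4 * 4 * 1 = 32

Answer: 32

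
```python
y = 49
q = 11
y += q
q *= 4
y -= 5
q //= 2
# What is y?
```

Trace:
`y = 49` → y = 49
`q = 11` → q = 11
`y += q` → y = 60
`q *= 4` → q = 44
`y -= 5` → y = 55
`q //= 2` → q = 22
So y = 55

Answer: 55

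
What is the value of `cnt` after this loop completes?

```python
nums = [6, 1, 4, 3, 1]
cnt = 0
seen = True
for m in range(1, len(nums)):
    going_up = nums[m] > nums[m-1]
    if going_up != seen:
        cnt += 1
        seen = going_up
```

Count direction changes in [6, 1, 4, 3, 1]
`cnt` takes the values: 0 → 1 → 2 → 3

Answer: 3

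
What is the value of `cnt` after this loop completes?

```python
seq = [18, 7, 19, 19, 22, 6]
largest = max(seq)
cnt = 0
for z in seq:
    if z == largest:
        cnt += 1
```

Count of max value 22 in [18, 7, 19, 19, 22, 6]
`cnt` takes the values: 0 → 1

Answer: 1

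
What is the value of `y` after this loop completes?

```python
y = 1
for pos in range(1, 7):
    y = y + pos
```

Start at 1, add 1 through 6
`y` takes the values: 1 → 2 → 4 → 7 → 11 → 16 → 22

Answer: 22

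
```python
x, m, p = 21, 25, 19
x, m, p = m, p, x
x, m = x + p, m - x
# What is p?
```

Trace:
`x, m, p = 21, 25, 19` → x = 21; m = 25; p = 19
`x, m, p = m, p, x` → x = 25; m = 19; p = 21
`x, m = x + p, m - x` → x = 46; m = -6
So p = 21

Answer: 21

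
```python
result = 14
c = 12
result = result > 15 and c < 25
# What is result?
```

Trace:
`result = 14` → result = 14
`c = 12` → c = 12
`result = result > 15 and c < 25` → result = False
So result = False

Answer: False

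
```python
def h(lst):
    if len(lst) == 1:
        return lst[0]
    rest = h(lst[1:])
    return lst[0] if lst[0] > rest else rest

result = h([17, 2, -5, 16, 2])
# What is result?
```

Recursive max over [17, 2, -5, 16, 2] = 17

Answer: 17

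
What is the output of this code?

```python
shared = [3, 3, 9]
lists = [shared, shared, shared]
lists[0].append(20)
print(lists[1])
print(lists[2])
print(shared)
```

Key concept: list of same reference.
Step by step:
`shared = [3, 3, 9]` → shared = [3, 3, 9]
`lists = [shared, shared, shared]` → lists = [[3, 3, 9], [3, 3, 9], [3, 3, 9]]
`lists[0].append(20)` → shared = [3, 3, 9, 20]; lists = [[3, 3, 9, 20], [3, 3, 9, 20], [3, 3, 9, 20]]
`print(lists[1])` → prints [3, 3, 9, 20]
`print(lists[2])` → prints [3, 3, 9, 20]
`print(shared)` → prints [3, 3, 9, 20]

Answer:
[3, 3, 9, 20]
[3, 3, 9, 20]
[3, 3, 9, 20]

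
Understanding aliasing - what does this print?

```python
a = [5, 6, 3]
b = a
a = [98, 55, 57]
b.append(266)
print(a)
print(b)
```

Key concept: rebinding vs mutation: a is rebound to a new list, b still points at the original.
Step by step:
`a = [5, 6, 3]` → a = [5, 6, 3]
`b = a` → b = [5, 6, 3] (same object as a)
`a = [98, 55, 57]` → a = [98, 55, 57]
`b.append(266)` → b = [5, 6, 3, 266]
`print(a)` → prints [98, 55, 57]
`print(b)` → prints [5, 6, 3, 266]

Answer:
[98, 55, 57]
[5, 6, 3, 266]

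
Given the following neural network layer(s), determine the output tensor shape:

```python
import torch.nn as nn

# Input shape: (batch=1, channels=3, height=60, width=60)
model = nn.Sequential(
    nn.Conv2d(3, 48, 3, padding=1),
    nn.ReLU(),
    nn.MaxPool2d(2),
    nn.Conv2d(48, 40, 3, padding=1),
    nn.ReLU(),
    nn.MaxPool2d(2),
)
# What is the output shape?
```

Input: (1, 3, 60, 60) -> after first Conv2d: (1, 48, 60, 60) -> after first MaxPool2d: (1, 48, 30, 30) -> after second Conv2d: (1, 40, 30, 30) -> Output: (1, 40, 15, 15)

Answer: (1, 40, 15, 15)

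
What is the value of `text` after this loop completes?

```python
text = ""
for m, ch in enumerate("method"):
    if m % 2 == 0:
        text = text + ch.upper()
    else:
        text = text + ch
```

Uppercase even positions in 'method'
`text` takes the values: "" → "M" → "Me" → "MeT" → "MeTh" → "MeThO" → "MeThOd"

Answer: "MeThOd"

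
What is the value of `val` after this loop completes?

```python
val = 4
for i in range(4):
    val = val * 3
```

Multiply by 3, 4 times: 4 * 3^4 = 324
`val` takes the values: 4 → 12 → 36 → 108 → 324

Answer: 324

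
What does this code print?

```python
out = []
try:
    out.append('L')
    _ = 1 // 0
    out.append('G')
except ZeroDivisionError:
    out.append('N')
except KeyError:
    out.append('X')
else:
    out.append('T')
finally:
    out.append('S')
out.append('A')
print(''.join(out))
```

Execution trace: 'L' (try body) → 'N' (except ZeroDivisionError) → 'S' (finally) → 'A' (after the try/except). Output: LNSA

Answer: LNSA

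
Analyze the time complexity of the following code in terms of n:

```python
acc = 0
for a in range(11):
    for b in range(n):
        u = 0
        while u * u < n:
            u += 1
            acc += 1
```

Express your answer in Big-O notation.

Each loop level contributes: 1 × n × √n. Multiplying the contributions gives O(n√n).

Answer: O(n√n)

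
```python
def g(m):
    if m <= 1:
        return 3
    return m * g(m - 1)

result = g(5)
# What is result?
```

g(5) = 5 * 4 * 3 * 2 * 3 = 360

Answer: 360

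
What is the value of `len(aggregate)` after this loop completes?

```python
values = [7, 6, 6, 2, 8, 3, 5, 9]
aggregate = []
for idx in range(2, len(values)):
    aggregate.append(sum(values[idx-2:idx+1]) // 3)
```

Number of 3-element averages
`aggregate` takes the values: [] → [6] → [6, 4] → [6, 4, 5] → [6, 4, 5, 4] → [6, 4, 5, 4, 5] → [6, 4, 5, 4, 5, 5]
So `len(aggregate)` = 6

Answer: 6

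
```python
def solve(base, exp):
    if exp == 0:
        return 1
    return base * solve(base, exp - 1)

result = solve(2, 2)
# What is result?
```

solve(2, 2) = 2 * 2 = 4

Answer: 4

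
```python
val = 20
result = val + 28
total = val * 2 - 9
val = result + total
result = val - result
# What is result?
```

Trace:
`val = 20` → val = 20
`result = val + 28` → result = 48
`total = val * 2 - 9` → total = 31
`val = result + total` → val = 79
`result = val - result` → result = 31
So result = 31

Answer: 31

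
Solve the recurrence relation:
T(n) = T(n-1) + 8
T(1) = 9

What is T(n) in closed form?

Unrolling: T(n) = T(1) + 8·(n-1) = 9 + 8(n-1) = 8n + 1.

Answer: T(n) = 8n + 1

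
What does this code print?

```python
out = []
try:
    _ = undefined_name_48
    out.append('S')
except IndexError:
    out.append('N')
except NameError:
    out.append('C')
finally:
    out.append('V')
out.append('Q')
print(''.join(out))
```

Execution trace: 'C' (except NameError) → 'V' (finally) → 'Q' (after the try/except). Output: CVQ

Answer: CVQ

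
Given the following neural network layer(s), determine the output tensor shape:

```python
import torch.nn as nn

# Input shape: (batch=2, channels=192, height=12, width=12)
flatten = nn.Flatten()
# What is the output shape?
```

Input: (2, 192, 12, 12) -> Output: (2, 27648)

Answer: (2, 27648)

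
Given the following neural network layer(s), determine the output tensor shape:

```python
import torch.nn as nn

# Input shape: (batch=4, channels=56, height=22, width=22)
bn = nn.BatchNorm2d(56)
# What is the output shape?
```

Input: (4, 56, 22, 22) -> Output: (4, 56, 22, 22)

Answer: (4, 56, 22, 22)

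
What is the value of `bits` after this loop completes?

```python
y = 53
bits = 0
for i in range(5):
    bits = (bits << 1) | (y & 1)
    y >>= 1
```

Reverse lowest 5 bits of 53
`bits` takes the values: 0 → 1 → 2 → 5 → 10 → 21

Answer: 21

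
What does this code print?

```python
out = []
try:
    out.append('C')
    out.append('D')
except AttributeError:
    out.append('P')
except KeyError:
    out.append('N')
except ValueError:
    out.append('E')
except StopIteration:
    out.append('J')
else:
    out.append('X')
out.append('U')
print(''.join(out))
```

Execution trace: 'C' (try body) → 'D' (try body, no exception) → 'X' (else) → 'U' (after the try/except). Output: CDXU

Answer: CDXU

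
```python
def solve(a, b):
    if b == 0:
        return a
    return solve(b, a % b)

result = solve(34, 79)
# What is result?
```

solve(34, 79) -> solve(79, 34) -> solve(34, 11) -> solve(11, 1) -> solve(1, 0) -> 1

Answer: 1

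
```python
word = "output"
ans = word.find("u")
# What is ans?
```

Trace:
`word = "output"` → word = 'output'
`ans = word.find("u")` → ans = 1
So ans = 1

Answer: 1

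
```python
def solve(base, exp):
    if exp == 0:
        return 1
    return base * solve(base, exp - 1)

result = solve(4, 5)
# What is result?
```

solve(4, 5) = 4 * 4 * 4 * 4 * 4 = 1024

Answer: 1024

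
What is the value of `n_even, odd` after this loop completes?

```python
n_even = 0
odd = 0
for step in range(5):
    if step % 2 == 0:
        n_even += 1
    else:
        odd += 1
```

Count evens and odds in range(5)
`n_even, odd` takes the values: (0, 0) → (1, 0) → (1, 1) → (2, 1) → (2, 2) → (3, 2)

Answer: 3, 2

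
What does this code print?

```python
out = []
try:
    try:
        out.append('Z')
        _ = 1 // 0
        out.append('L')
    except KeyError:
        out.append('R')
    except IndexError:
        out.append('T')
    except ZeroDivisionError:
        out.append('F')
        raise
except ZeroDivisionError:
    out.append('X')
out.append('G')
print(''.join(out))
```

Execution trace: 'Z' (inner try body) → 'F' (inner except ZeroDivisionError) → 'X' (outer except ZeroDivisionError) → 'G' (after the try/except). Output: ZFXG

Answer: ZFXG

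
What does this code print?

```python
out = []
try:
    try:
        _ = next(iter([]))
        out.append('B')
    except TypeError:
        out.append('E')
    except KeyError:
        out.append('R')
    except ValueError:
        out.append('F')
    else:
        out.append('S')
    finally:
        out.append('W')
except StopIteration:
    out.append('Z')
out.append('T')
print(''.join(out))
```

Execution trace: 'W' (inner finally) → 'Z' (outer except StopIteration) → 'T' (after the try/except). Output: WZT

Answer: WZT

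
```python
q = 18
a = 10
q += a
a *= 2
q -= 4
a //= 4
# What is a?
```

Trace:
`q = 18` → q = 18
`a = 10` → a = 10
`q += a` → q = 28
`a *= 2` → a = 20
`q -= 4` → q = 24
`a //= 4` → a = 5
So a = 5

Answer: 5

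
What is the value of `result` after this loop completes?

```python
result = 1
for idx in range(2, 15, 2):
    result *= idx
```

Product of even numbers 2 to 14
`result` takes the values: 1 → 2 → 8 → 48 → 384 → 3840 → 46080 → 645120

Answer: 645120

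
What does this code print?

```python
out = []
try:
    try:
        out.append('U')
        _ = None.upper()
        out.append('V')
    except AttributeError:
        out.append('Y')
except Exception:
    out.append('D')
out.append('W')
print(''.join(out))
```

Execution trace: 'U' (inner try body) → 'Y' (inner except AttributeError) → 'W' (after the try/except). Output: UYW

Answer: UYW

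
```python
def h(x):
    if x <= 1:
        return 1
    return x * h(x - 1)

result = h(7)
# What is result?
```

h(7) = 7 * 6 * 5 * 4 * 3 * 2 * 1 = 5040

Answer: 5040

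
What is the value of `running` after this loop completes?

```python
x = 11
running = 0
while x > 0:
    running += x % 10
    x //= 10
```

Sum digits of 11
`running` takes the values: 0 → 1 → 2

Answer: 2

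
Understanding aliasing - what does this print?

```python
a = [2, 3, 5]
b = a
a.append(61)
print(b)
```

Key concept: basic list aliasing.
Step by step:
`a = [2, 3, 5]` → a = [2, 3, 5]
`b = a` → b = [2, 3, 5] (same object as a)
`a.append(61)` → a = [2, 3, 5, 61] (same object as b); b = [2, 3, 5, 61] (same object as a)
`print(b)` → prints [2, 3, 5, 61]

Answer: [2, 3, 5, 61]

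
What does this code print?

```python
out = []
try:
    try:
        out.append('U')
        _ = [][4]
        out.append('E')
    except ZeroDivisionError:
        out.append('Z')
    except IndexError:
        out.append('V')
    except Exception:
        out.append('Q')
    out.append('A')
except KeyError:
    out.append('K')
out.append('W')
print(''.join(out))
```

Execution trace: 'U' (inner try body) → 'V' (inner except IndexError) → 'A' (try body, no exception) → 'W' (after the try/except). Output: UVAW

Answer: UVAW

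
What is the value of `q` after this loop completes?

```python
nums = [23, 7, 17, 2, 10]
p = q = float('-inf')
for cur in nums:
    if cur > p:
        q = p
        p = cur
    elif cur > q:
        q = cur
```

Second largest (with repeats) in [23, 7, 17, 2, 10]
`q` takes the values: -inf → 7 → 17

Answer: 17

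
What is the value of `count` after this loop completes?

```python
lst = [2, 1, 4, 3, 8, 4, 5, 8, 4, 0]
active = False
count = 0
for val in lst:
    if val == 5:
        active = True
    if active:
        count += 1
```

Count elements after first 5 in [2, 1, 4, 3, 8, 4, 5, 8, 4, 0]
`count` takes the values: 0 → 1 → 2 → 3 → 4

Answer: 4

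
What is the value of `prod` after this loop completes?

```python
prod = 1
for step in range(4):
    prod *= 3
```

3^4 = 81
`prod` takes the values: 1 → 3 → 9 → 27 → 81

Answer: 81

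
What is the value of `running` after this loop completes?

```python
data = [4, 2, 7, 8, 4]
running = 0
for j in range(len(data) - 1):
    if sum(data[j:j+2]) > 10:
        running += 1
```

Count windows with sum > 10
`running` takes the values: 0 → 1 → 2

Answer: 2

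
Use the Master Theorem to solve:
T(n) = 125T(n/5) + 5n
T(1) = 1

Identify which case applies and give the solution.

a=125, b=5, f(n)=5n. log_5(125) = 3. Since c=1 < 3, Case 1 applies: T(n) = Θ(n^log_b(a)) = O(n^3).

Answer: O(n^3) - Case 1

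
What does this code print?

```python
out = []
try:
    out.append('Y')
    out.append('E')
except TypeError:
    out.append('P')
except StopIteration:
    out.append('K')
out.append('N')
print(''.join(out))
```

Execution trace: 'Y' (try body) → 'E' (try body, no exception) → 'N' (after the try/except). Output: YEN

Answer: YEN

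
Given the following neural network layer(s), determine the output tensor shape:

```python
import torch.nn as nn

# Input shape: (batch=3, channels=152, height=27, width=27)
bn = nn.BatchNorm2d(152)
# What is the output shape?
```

Input: (3, 152, 27, 27) -> Output: (3, 152, 27, 27)

Answer: (3, 152, 27, 27)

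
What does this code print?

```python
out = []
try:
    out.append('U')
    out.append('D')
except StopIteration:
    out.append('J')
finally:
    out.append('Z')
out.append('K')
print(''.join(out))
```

Execution trace: 'U' (try body) → 'D' (try body, no exception) → 'Z' (finally) → 'K' (after the try/except). Output: UDZK

Answer: UDZK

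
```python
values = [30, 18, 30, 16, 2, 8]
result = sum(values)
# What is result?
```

Trace:
`values = [30, 18, 30, 16, 2, 8]` → values = [30, 18, 30, 16, 2, 8]
`result = sum(values)` → result = 104
So result = 104

Answer: 104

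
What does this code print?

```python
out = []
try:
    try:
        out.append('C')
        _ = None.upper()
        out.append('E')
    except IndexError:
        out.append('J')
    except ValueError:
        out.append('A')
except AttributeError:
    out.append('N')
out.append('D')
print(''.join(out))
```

Execution trace: 'C' (inner try body) → 'N' (outer except AttributeError) → 'D' (after the try/except). Output: CND

Answer: CND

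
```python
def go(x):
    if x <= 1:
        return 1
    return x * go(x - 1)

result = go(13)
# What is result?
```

go(13) = 13 * 12 * 11 * 10 * 9 * 8 * 7 * 6 * 5 * 4 * 3 * 2 * 1 = 6227020800

Answer: 6227020800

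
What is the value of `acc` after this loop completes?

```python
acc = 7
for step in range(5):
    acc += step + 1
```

Start at 7, add 1 to 5 = 22
`acc` takes the values: 7 → 8 → 10 → 13 → 17 → 22

Answer: 22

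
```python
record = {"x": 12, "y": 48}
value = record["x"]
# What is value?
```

Trace:
`record = {"x": 12, "y": 48}` → record = {'x': 12, 'y': 48}
`value = record["x"]` → value = 12
So value = 12

Answer: 12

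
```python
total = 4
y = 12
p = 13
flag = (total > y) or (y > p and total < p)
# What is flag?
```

Trace:
`total = 4` → total = 4
`y = 12` → y = 12
`p = 13` → p = 13
`flag = (total > y) or (y > p and total < p)` → flag = False
So flag = False

Answer: False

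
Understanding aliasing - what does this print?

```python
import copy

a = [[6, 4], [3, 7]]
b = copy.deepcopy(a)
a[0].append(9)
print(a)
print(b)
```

Key concept: deep copy is fully independent.
Step by step:
`a = [[6, 4], [3, 7]]` → a = [[6, 4], [3, 7]]
`b = copy.deepcopy(a)` → b = [[6, 4], [3, 7]]
`a[0].append(9)` → a = [[6, 4, 9], [3, 7]]
`print(a)` → prints [[6, 4, 9], [3, 7]]
`print(b)` → prints [[6, 4], [3, 7]]

Answer:
[[6, 4, 9], [3, 7]]
[[6, 4], [3, 7]]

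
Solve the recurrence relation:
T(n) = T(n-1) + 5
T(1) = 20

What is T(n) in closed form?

Unrolling: T(n) = T(1) + 5·(n-1) = 20 + 5(n-1) = 5n + 15.

Answer: T(n) = 5n + 15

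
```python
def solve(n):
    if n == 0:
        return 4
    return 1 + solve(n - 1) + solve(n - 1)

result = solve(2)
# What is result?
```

solve(n) = 1 + 2·solve(n-1), solve(0)=4. Closed form: (4+1)·2^2 - 1 = 19.

Answer: 19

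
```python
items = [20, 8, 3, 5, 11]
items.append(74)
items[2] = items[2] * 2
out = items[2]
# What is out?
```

Trace:
`items = [20, 8, 3, 5, 11]` → items = [20, 8, 3, 5, 11]
`items.append(74)` → items = [20, 8, 3, 5, 11, 74]
`items[2] = items[2] * 2` → items = [20, 8, 6, 5, 11, 74]
`out = items[2]` → out = 6
So out = 6

Answer: 6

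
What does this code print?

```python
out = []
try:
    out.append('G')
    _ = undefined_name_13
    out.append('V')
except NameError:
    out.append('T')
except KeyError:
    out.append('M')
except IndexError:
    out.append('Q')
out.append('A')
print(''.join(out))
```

Execution trace: 'G' (try body) → 'T' (except NameError) → 'A' (after the try/except). Output: GTA

Answer: GTA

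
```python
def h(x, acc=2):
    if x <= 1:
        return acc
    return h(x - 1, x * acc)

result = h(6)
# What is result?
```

Accumulator trace (n, acc): (6, 2) -> (5, 12) -> (4, 60) -> (3, 240) -> (2, 720) -> (1, 1440) -> return 1440

Answer: 1440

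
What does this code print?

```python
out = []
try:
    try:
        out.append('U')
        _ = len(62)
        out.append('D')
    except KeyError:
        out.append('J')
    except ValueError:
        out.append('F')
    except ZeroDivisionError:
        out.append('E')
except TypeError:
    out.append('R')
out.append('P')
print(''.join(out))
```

Execution trace: 'U' (try body) → 'R' (outer except TypeError) → 'P' (after the try/except). Output: URP

Answer: URP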